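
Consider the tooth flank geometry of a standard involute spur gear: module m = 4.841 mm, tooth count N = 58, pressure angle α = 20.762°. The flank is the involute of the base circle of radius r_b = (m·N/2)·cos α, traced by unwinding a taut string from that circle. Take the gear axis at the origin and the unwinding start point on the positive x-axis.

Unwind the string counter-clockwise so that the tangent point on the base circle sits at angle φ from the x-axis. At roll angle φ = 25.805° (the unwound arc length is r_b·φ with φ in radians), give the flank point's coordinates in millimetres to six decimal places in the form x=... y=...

pitch radius r_p = m·N/2 = 4.841·58/2 = 140.389000
base radius r_b = r_p·cos α = 140.389000·cos 20.762° = 131.272277
roll angle φ = 25.805° = 0.45038221 rad
x = r_b·(cos φ + φ·sin φ) = 131.272277·(0.90028079 + 0.45038221·0.43530967) = 143.918591
y = r_b·(sin φ − φ·cos φ) = 131.272277·(0.43530967 − 0.45038221·0.90028079) = 3.917061

x=143.918591 y=3.917061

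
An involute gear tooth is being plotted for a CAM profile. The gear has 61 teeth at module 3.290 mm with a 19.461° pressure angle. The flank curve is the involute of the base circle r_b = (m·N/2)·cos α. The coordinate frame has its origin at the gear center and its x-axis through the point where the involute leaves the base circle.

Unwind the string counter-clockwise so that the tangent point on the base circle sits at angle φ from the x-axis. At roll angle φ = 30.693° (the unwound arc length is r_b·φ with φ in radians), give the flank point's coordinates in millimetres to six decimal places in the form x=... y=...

x=107.228960 y=4.710438

pitch radius r_p = m·N/2 = 3.290·61/2 = 100.345000
base radius r_b = r_p·cos α = 100.345000·cos 19.461° = 94.612138
roll angle φ = 30.693° = 0.53569391 rad
x = r_b·(cos φ + φ·sin φ) = 94.612138·(0.85991464 + 0.53569391·0.51043786) = 107.228960
y = r_b·(sin φ − φ·cos φ) = 94.612138·(0.51043786 − 0.53569391·0.85991464) = 4.710438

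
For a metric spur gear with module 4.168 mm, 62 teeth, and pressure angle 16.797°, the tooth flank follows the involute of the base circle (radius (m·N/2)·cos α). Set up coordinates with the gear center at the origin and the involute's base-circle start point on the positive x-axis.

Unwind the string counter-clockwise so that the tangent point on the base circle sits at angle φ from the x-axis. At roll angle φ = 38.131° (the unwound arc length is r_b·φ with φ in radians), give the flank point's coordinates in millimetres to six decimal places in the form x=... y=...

pitch radius r_p = m·N/2 = 4.168·62/2 = 129.208000
base radius r_b = r_p·cos α = 129.208000·cos 16.797° = 123.695293
roll angle φ = 38.131° = 0.66551150 rad
x = r_b·(cos φ + φ·sin φ) = 123.695293·(0.78660106 + 0.66551150·0.61746156) = 148.128679
y = r_b·(sin φ − φ·cos φ) = 123.695293·(0.61746156 − 0.66551150·0.78660106) = 11.623586

x=148.128679 y=11.623586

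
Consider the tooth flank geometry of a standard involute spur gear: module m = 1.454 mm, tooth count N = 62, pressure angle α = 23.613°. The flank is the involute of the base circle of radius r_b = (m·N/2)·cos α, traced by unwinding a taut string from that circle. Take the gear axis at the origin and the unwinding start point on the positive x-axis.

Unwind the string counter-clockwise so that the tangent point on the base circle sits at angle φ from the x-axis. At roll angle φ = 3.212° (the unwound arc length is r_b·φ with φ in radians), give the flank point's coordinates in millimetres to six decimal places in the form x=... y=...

pitch radius r_p = m·N/2 = 1.454·62/2 = 45.074000
base radius r_b = r_p·cos α = 45.074000·cos 23.613° = 41.300038
roll angle φ = 3.212° = 0.05605998 rad
x = r_b·(cos φ + φ·sin φ) = 41.300038·(0.99842905 + 0.05605998·0.05603062) = 41.364885
y = r_b·(sin φ − φ·cos φ) = 41.300038·(0.05603062 − 0.05605998·0.99842905) = 0.002425

x=41.364885 y=0.002425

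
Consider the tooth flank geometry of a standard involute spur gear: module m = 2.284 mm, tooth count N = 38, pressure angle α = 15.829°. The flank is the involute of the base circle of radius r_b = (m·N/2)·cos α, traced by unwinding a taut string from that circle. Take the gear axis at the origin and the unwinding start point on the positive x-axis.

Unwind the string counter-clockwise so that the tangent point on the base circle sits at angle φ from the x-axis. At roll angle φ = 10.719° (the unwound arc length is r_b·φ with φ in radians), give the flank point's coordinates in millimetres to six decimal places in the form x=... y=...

pitch radius r_p = m·N/2 = 2.284·38/2 = 43.396000
base radius r_b = r_p·cos α = 43.396000·cos 15.829° = 41.750426
roll angle φ = 10.719° = 0.18708184 rad
x = r_b·(cos φ + φ·sin φ) = 41.750426·(0.98255117 + 0.18708184·0.18599245) = 42.474670
y = r_b·(sin φ − φ·cos φ) = 41.750426·(0.18599245 − 0.18708184·0.98255117) = 0.090806

x=42.474670 y=0.090806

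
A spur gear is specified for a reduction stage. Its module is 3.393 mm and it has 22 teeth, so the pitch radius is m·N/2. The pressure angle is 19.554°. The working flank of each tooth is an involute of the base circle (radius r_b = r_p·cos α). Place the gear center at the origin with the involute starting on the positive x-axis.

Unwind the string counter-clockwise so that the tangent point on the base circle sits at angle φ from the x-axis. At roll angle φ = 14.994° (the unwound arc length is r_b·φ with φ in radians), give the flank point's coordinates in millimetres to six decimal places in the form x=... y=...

x=36.354218 y=0.208672

pitch radius r_p = m·N/2 = 3.393·22/2 = 37.323000
base radius r_b = r_p·cos α = 37.323000·cos 19.554° = 35.170451
roll angle φ = 14.994° = 0.26169467 rad
x = r_b·(cos φ + φ·sin φ) = 35.170451·(0.96595292 + 0.26169467·0.25871789) = 36.354218
y = r_b·(sin φ − φ·cos φ) = 35.170451·(0.25871789 − 0.26169467·0.96595292) = 0.208672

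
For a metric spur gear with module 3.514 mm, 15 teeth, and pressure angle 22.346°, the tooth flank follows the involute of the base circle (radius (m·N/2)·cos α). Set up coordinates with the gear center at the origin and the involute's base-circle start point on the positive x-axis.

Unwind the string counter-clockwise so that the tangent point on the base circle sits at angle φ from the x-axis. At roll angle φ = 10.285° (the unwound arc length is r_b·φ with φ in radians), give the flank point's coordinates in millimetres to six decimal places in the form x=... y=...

pitch radius r_p = m·N/2 = 3.514·15/2 = 26.355000
base radius r_b = r_p·cos α = 26.355000·cos 22.346° = 24.375865
roll angle φ = 10.285° = 0.17950711 rad
x = r_b·(cos φ + φ·sin φ) = 24.375865·(0.98393181 + 0.17950711·0.17854463) = 24.765437
y = r_b·(sin φ − φ·cos φ) = 24.375865·(0.17854463 − 0.17950711·0.98393181) = 0.046847

x=24.765437 y=0.046847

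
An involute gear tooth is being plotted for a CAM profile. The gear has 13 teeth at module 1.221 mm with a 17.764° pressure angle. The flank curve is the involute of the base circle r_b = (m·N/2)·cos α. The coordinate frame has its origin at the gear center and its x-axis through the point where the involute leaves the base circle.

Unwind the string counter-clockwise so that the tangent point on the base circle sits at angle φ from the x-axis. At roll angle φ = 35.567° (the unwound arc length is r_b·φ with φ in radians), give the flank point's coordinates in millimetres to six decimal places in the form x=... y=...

pitch radius r_p = m·N/2 = 1.221·13/2 = 7.936500
base radius r_b = r_p·cos α = 7.936500·cos 17.764° = 7.558098
roll angle φ = 35.567° = 0.62076126 rad
x = r_b·(cos φ + φ·sin φ) = 7.558098·(0.81343590 + 0.62076126·0.58165456) = 8.877020
y = r_b·(sin φ − φ·cos φ) = 7.558098·(0.58165456 − 0.62076126·0.81343590) = 0.579744

x=8.877020 y=0.579744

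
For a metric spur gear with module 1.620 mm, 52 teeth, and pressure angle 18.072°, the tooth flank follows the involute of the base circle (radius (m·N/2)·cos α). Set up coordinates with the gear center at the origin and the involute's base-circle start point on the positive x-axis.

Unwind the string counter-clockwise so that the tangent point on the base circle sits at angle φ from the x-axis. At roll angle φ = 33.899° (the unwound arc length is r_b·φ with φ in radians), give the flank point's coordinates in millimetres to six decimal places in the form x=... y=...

x=46.448966 y=2.668758

pitch radius r_p = m·N/2 = 1.620·52/2 = 42.120000
base radius r_b = r_p·cos α = 42.120000·cos 18.072° = 40.042113
roll angle φ = 33.899° = 0.59164916 rad
x = r_b·(cos φ + φ·sin φ) = 40.042113·(0.83002202 + 0.59164916·0.55773062) = 46.448966
y = r_b·(sin φ − φ·cos φ) = 40.042113·(0.55773062 − 0.59164916·0.83002202) = 2.668758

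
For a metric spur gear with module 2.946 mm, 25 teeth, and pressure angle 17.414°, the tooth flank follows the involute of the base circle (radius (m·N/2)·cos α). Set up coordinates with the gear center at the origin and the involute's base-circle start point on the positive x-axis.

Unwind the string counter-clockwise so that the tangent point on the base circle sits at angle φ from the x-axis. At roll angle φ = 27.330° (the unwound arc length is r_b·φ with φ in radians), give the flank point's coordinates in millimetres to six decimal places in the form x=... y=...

pitch radius r_p = m·N/2 = 2.946·25/2 = 36.825000
base radius r_b = r_p·cos α = 36.825000·cos 17.414° = 35.137208
roll angle φ = 27.330° = 0.47699848 rad
x = r_b·(cos φ + φ·sin φ) = 35.137208·(0.88837696 + 0.47699848·0.45911477) = 38.910031
y = r_b·(sin φ − φ·cos φ) = 35.137208·(0.45911477 − 0.47699848·0.88837696) = 1.242462

x=38.910031 y=1.242462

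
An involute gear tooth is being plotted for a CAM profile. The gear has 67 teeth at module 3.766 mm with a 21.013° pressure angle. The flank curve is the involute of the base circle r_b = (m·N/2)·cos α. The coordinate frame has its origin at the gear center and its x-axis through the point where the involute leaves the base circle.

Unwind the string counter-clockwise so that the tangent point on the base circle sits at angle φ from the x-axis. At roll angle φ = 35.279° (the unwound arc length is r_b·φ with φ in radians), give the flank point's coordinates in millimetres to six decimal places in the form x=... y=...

x=138.024538 y=8.821513

pitch radius r_p = m·N/2 = 3.766·67/2 = 126.161000
base radius r_b = r_p·cos α = 126.161000·cos 21.013° = 117.771179
roll angle φ = 35.279° = 0.61573471 rad
x = r_b·(cos φ + φ·sin φ) = 117.771179·(0.81634933 + 0.61573471·0.57755846) = 138.024538
y = r_b·(sin φ − φ·cos φ) = 117.771179·(0.57755846 − 0.61573471·0.81634933) = 8.821513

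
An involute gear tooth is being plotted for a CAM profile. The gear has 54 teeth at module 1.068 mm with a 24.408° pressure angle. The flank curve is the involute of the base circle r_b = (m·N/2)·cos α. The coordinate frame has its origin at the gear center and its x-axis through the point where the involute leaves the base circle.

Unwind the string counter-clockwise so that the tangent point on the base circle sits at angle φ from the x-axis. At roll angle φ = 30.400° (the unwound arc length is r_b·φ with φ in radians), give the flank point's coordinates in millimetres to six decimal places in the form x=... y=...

x=29.698849 y=1.270957

pitch radius r_p = m·N/2 = 1.068·54/2 = 28.836000
base radius r_b = r_p·cos α = 28.836000·cos 24.408° = 26.258811
roll angle φ = 30.400° = 0.53058009 rad
x = r_b·(cos φ + φ·sin φ) = 26.258811·(0.86251367 + 0.53058009·0.50603376) = 29.698849
y = r_b·(sin φ − φ·cos φ) = 26.258811·(0.50603376 − 0.53058009·0.86251367) = 1.270957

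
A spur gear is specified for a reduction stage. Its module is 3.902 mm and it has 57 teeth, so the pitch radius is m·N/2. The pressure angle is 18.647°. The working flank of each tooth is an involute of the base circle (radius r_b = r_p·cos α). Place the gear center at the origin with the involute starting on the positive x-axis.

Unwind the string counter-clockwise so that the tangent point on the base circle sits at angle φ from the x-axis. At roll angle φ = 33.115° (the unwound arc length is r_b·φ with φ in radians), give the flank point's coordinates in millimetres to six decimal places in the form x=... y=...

pitch radius r_p = m·N/2 = 3.902·57/2 = 111.207000
base radius r_b = r_p·cos α = 111.207000·cos 18.647° = 105.369349
roll angle φ = 33.115° = 0.57796578 rad
x = r_b·(cos φ + φ·sin φ) = 105.369349·(0.83757572 + 0.57796578·0.54632126) = 121.525707
y = r_b·(sin φ − φ·cos φ) = 105.369349·(0.54632126 − 0.57796578·0.83757572) = 6.557256

x=121.525707 y=6.557256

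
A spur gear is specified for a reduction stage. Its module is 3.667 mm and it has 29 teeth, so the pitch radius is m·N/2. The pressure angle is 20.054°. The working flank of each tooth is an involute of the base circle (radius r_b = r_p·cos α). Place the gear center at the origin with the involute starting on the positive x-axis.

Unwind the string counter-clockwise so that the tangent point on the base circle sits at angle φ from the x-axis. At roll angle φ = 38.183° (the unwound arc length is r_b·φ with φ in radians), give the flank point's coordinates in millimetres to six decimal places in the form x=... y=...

pitch radius r_p = m·N/2 = 3.667·29/2 = 53.171500
base radius r_b = r_p·cos α = 53.171500·cos 20.054° = 49.947704
roll angle φ = 38.183° = 0.66641907 rad
x = r_b·(cos φ + φ·sin φ) = 49.947704·(0.78604034 + 0.66641907·0.61817520) = 59.837554
y = r_b·(sin φ − φ·cos φ) = 49.947704·(0.61817520 − 0.66641907·0.78604034) = 4.712213

x=59.837554 y=4.712213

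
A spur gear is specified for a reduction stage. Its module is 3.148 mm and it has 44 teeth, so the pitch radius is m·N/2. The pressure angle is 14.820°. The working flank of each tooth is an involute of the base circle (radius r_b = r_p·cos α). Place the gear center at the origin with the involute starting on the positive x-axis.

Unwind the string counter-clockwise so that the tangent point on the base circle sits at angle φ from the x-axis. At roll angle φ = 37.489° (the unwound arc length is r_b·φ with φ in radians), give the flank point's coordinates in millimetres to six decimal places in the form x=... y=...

x=79.786002 y=5.987959

pitch radius r_p = m·N/2 = 3.148·44/2 = 69.256000
base radius r_b = r_p·cos α = 69.256000·cos 14.820° = 66.952141
roll angle φ = 37.489° = 0.65430648 rad
x = r_b·(cos φ + φ·sin φ) = 66.952141·(0.79347020 + 0.65430648·0.60860910) = 79.786002
y = r_b·(sin φ − φ·cos φ) = 66.952141·(0.60860910 − 0.65430648·0.79347020) = 5.987959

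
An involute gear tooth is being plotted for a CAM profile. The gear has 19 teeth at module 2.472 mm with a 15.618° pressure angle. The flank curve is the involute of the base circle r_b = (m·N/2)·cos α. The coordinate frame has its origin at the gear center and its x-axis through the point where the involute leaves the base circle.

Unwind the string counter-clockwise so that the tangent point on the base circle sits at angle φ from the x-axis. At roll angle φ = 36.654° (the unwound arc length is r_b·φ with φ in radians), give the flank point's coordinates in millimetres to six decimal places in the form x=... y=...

x=26.782143 y=1.894216

pitch radius r_p = m·N/2 = 2.472·19/2 = 23.484000
base radius r_b = r_p·cos α = 23.484000·cos 15.618° = 22.616925
roll angle φ = 36.654° = 0.63973298 rad
x = r_b·(cos φ + φ·sin φ) = 22.616925·(0.80225519 + 0.63973298·0.59698125) = 26.782143
y = r_b·(sin φ − φ·cos φ) = 22.616925·(0.59698125 − 0.63973298·0.80225519) = 1.894216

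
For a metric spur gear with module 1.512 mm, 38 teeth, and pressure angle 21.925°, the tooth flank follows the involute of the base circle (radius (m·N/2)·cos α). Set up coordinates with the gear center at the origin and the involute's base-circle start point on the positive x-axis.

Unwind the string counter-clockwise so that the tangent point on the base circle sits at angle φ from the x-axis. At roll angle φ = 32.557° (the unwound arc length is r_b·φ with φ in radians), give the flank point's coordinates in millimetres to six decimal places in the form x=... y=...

pitch radius r_p = m·N/2 = 1.512·38/2 = 28.728000
base radius r_b = r_p·cos α = 28.728000·cos 21.925° = 26.650202
roll angle φ = 32.557° = 0.56822684 rad
x = r_b·(cos φ + φ·sin φ) = 26.650202·(0.84285650 + 0.56822684·0.53813838) = 30.611519
y = r_b·(sin φ − φ·cos φ) = 26.650202·(0.53813838 − 0.56822684·0.84285650) = 1.577817

x=30.611519 y=1.577817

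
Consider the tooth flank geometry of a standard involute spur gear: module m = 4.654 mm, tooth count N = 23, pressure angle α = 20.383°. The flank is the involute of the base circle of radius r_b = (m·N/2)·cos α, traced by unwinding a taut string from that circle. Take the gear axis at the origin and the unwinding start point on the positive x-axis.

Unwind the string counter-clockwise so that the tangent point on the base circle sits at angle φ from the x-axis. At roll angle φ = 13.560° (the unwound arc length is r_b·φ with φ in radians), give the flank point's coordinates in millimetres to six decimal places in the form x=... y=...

pitch radius r_p = m·N/2 = 4.654·23/2 = 53.521000
base radius r_b = r_p·cos α = 53.521000·cos 20.383° = 50.169802
roll angle φ = 13.560° = 0.23666665 rad
x = r_b·(cos φ + φ·sin φ) = 50.169802·(0.97212492 + 0.23666665·0.23446350) = 51.555222
y = r_b·(sin φ − φ·cos φ) = 50.169802·(0.23446350 − 0.23666665·0.97212492) = 0.220444

x=51.555222 y=0.220444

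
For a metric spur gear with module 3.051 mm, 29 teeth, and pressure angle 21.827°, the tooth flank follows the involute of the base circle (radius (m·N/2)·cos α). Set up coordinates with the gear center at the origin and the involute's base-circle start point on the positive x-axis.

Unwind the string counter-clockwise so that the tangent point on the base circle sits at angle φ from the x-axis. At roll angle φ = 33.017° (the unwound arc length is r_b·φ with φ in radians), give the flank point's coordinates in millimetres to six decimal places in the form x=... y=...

x=47.331015 y=2.533591

pitch radius r_p = m·N/2 = 3.051·29/2 = 44.239500
base radius r_b = r_p·cos α = 44.239500·cos 21.827° = 41.068002
roll angle φ = 33.017° = 0.57625536 rad
x = r_b·(cos φ + φ·sin φ) = 41.068002·(0.83850893 + 0.57625536·0.54488785) = 47.331015
y = r_b·(sin φ − φ·cos φ) = 41.068002·(0.54488785 − 0.57625536·0.83850893) = 2.533591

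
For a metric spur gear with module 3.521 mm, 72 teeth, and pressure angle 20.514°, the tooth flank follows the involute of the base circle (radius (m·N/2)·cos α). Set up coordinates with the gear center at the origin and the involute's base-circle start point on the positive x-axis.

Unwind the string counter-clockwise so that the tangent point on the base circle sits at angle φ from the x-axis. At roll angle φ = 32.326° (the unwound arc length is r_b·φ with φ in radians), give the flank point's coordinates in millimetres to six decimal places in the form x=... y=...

pitch radius r_p = m·N/2 = 3.521·72/2 = 126.756000
base radius r_b = r_p·cos α = 126.756000·cos 20.514° = 118.717970
roll angle φ = 32.326° = 0.56419513 rad
x = r_b·(cos φ + φ·sin φ) = 118.717970·(0.84501926 + 0.56419513·0.53473586) = 136.135633
y = r_b·(sin φ − φ·cos φ) = 118.717970·(0.53473586 − 0.56419513·0.84501926) = 6.883280

x=136.135633 y=6.883280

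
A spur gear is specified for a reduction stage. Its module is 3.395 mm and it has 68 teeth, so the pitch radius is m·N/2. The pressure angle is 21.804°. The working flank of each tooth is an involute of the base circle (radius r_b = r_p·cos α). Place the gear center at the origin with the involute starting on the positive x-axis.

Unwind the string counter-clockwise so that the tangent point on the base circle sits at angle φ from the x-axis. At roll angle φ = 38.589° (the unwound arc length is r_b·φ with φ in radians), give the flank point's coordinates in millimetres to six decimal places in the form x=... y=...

x=128.791452 y=10.426868

pitch radius r_p = m·N/2 = 3.395·68/2 = 115.430000
base radius r_b = r_p·cos α = 115.430000·cos 21.804° = 107.172126
roll angle φ = 38.589° = 0.67350511 rad
x = r_b·(cos φ + φ·sin φ) = 107.172126·(0.78164023 + 0.67350511·0.62372954) = 128.791452
y = r_b·(sin φ − φ·cos φ) = 107.172126·(0.62372954 − 0.67350511·0.78164023) = 10.426868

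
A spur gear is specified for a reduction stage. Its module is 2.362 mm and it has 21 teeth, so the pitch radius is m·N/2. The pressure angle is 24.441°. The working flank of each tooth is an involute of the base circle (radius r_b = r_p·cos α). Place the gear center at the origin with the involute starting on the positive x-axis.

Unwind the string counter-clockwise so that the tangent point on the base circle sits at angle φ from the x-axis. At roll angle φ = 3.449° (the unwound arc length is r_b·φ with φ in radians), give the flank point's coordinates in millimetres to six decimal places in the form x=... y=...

pitch radius r_p = m·N/2 = 2.362·21/2 = 24.801000
base radius r_b = r_p·cos α = 24.801000·cos 24.441° = 22.578528
roll angle φ = 3.449° = 0.06019641 rad
x = r_b·(cos φ + φ·sin φ) = 22.578528·(0.99818874 + 0.06019641·0.06016006) = 22.619399
y = r_b·(sin φ − φ·cos φ) = 22.578528·(0.06016006 − 0.06019641·0.99818874) = 0.001641

x=22.619399 y=0.001641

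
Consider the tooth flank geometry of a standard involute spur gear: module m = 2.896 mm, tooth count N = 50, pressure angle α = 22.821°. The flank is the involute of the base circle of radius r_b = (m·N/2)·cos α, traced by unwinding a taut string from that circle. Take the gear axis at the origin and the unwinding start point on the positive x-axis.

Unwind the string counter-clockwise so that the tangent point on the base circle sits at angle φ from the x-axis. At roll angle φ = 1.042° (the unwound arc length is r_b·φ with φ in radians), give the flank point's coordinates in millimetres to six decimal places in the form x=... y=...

pitch radius r_p = m·N/2 = 2.896·50/2 = 72.400000
base radius r_b = r_p·cos α = 72.400000·cos 22.821° = 66.732605
roll angle φ = 1.042° = 0.01818633 rad
x = r_b·(cos φ + φ·sin φ) = 66.732605·(0.99983463 + 0.01818633·0.01818533) = 66.743639
y = r_b·(sin φ − φ·cos φ) = 66.732605·(0.01818533 − 0.01818633·0.99983463) = 0.000134

x=66.743639 y=0.000134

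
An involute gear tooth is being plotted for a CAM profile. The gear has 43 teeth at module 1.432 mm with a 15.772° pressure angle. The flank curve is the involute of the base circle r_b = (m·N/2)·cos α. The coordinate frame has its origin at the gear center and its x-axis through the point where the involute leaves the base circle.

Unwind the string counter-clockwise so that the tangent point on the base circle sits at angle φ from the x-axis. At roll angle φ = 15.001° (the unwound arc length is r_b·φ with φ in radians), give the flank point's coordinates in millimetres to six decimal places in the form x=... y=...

pitch radius r_p = m·N/2 = 1.432·43/2 = 30.788000
base radius r_b = r_p·cos α = 30.788000·cos 15.772° = 29.628861
roll angle φ = 15.001° = 0.26181684 rad
x = r_b·(cos φ + φ·sin φ) = 29.628861·(0.96592131 + 0.26181684·0.25883590) = 30.627025
y = r_b·(sin φ − φ·cos φ) = 29.628861·(0.25883590 − 0.26181684·0.96592131) = 0.176038

x=30.627025 y=0.176038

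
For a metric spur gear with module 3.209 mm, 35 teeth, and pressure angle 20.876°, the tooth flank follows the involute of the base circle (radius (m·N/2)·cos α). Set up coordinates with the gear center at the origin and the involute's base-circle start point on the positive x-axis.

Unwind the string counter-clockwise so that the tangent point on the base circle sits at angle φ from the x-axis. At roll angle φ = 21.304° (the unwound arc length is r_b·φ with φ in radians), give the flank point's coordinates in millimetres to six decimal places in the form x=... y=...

pitch radius r_p = m·N/2 = 3.209·35/2 = 56.157500
base radius r_b = r_p·cos α = 56.157500·cos 20.876° = 52.470975
roll angle φ = 21.304° = 0.37182494 rad
x = r_b·(cos φ + φ·sin φ) = 52.470975·(0.93166587 + 0.37182494·0.36331627) = 55.973723
y = r_b·(sin φ − φ·cos φ) = 52.470975·(0.36331627 − 0.37182494·0.93166587) = 0.886742

x=55.973723 y=0.886742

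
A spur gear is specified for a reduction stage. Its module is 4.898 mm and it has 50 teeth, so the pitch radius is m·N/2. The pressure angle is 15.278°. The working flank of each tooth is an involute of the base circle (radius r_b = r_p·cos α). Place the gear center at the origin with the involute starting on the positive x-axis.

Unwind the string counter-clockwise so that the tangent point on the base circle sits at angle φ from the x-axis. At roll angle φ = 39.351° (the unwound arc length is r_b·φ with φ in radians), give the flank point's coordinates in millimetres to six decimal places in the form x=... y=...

pitch radius r_p = m·N/2 = 4.898·50/2 = 122.450000
base radius r_b = r_p·cos α = 122.450000·cos 15.278° = 118.122454
roll angle φ = 39.351° = 0.68680451 rad
x = r_b·(cos φ + φ·sin φ) = 118.122454·(0.77327612 + 0.68680451·0.63406943) = 142.781445
y = r_b·(sin φ − φ·cos φ) = 118.122454·(0.63406943 − 0.68680451·0.77327612) = 12.164239

x=142.781445 y=12.164239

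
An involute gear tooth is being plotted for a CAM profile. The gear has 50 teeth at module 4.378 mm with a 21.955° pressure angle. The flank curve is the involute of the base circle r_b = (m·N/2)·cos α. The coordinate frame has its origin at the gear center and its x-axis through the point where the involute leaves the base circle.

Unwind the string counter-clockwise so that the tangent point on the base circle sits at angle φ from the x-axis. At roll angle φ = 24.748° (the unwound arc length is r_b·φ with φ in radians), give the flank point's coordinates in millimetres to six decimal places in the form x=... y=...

pitch radius r_p = m·N/2 = 4.378·50/2 = 109.450000
base radius r_b = r_p·cos α = 109.450000·cos 21.955° = 101.512443
roll angle φ = 24.748° = 0.43193408 rad
x = r_b·(cos φ + φ·sin φ) = 101.512443·(0.90815779 + 0.43193408·0.41862804) = 110.544767
y = r_b·(sin φ − φ·cos φ) = 101.512443·(0.41862804 − 0.43193408·0.90815779) = 2.676247

x=110.544767 y=2.676247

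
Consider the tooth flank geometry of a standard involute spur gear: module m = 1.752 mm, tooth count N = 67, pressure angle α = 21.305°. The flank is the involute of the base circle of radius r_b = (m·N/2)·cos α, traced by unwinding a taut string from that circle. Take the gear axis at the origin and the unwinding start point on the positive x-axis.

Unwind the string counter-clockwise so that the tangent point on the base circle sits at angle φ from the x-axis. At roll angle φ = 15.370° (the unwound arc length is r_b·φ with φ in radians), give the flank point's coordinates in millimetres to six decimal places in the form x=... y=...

x=56.613179 y=0.349333

pitch radius r_p = m·N/2 = 1.752·67/2 = 58.692000
base radius r_b = r_p·cos α = 58.692000·cos 21.305° = 54.680961
roll angle φ = 15.370° = 0.26825711 rad
x = r_b·(cos φ + φ·sin φ) = 54.680961·(0.96423432 + 0.26825711·0.26505128) = 56.613179
y = r_b·(sin φ − φ·cos φ) = 54.680961·(0.26505128 − 0.26825711·0.96423432) = 0.349333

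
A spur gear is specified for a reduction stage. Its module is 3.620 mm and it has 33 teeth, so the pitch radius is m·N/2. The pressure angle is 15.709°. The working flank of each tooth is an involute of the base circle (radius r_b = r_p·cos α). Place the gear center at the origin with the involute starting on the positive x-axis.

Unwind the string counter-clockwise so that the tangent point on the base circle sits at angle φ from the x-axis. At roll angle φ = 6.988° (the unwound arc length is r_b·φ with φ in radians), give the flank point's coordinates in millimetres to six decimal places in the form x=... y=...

pitch radius r_p = m·N/2 = 3.620·33/2 = 59.730000
base radius r_b = r_p·cos α = 59.730000·cos 15.709° = 57.499038
roll angle φ = 6.988° = 0.12196361 rad
x = r_b·(cos φ + φ·sin φ) = 57.499038·(0.99257165 + 0.12196361·0.12166146) = 57.925102
y = r_b·(sin φ − φ·cos φ) = 57.499038·(0.12166146 − 0.12196361·0.99257165) = 0.034720

x=57.925102 y=0.034720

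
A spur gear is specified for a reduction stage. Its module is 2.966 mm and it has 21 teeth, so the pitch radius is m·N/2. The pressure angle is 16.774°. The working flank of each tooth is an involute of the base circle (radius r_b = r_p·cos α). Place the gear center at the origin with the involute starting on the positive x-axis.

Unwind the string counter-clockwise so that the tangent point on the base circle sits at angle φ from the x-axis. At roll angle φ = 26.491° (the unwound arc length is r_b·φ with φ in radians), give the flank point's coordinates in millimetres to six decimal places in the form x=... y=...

pitch radius r_p = m·N/2 = 2.966·21/2 = 31.143000
base radius r_b = r_p·cos α = 31.143000·cos 16.774° = 29.817883
roll angle φ = 26.491° = 0.46235517 rad
x = r_b·(cos φ + φ·sin φ) = 29.817883·(0.89500444 + 0.46235517·0.44605723) = 32.836684
y = r_b·(sin φ − φ·cos φ) = 29.817883·(0.44605723 − 0.46235517·0.89500444) = 0.961546

x=32.836684 y=0.961546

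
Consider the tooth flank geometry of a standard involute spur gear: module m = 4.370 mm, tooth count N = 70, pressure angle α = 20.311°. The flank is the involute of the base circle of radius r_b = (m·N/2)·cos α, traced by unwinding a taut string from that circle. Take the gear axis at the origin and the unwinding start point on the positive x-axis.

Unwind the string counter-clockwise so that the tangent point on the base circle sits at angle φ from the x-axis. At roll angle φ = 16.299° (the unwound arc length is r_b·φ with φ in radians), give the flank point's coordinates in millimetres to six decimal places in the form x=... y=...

x=149.126889 y=1.091805

pitch radius r_p = m·N/2 = 4.370·70/2 = 152.950000
base radius r_b = r_p·cos α = 152.950000·cos 20.311° = 143.439922
roll angle φ = 16.299° = 0.28447121 rad
x = r_b·(cos φ + φ·sin φ) = 143.439922·(0.95981019 + 0.28447121·0.28064996) = 149.126889
y = r_b·(sin φ − φ·cos φ) = 143.439922·(0.28064996 − 0.28447121·0.95981019) = 1.091805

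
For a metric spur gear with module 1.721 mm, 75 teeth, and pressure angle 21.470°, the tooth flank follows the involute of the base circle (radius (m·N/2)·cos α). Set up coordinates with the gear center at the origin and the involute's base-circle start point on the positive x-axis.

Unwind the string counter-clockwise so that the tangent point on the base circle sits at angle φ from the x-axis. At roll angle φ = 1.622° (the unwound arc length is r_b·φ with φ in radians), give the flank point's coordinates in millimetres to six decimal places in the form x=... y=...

pitch radius r_p = m·N/2 = 1.721·75/2 = 64.537500
base radius r_b = r_p·cos α = 64.537500·cos 21.470° = 60.059200
roll angle φ = 1.622° = 0.02830924 rad
x = r_b·(cos φ + φ·sin φ) = 60.059200·(0.99959932 + 0.02830924·0.02830546) = 60.083262
y = r_b·(sin φ − φ·cos φ) = 60.059200·(0.02830546 − 0.02830924·0.99959932) = 0.000454

x=60.083262 y=0.000454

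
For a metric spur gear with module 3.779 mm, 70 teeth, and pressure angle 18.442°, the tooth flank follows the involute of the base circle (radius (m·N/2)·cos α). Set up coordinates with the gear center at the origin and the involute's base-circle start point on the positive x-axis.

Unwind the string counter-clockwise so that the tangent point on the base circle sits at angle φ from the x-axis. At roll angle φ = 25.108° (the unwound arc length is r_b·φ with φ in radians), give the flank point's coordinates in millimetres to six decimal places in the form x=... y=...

x=136.947717 y=3.452492

pitch radius r_p = m·N/2 = 3.779·70/2 = 132.265000
base radius r_b = r_p·cos α = 132.265000·cos 18.442° = 125.472448
roll angle φ = 25.108° = 0.43821727 rad
x = r_b·(cos φ + φ·sin φ) = 125.472448·(0.90550956 + 0.43821727·0.42432586) = 136.947717
y = r_b·(sin φ − φ·cos φ) = 125.472448·(0.42432586 − 0.43821727·0.90550956) = 3.452492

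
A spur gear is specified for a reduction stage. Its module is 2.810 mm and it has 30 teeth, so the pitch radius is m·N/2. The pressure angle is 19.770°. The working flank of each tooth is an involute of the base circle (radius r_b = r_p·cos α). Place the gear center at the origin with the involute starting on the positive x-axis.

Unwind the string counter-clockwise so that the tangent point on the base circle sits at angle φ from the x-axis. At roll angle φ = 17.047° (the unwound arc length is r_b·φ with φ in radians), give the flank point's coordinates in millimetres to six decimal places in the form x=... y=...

pitch radius r_p = m·N/2 = 2.810·30/2 = 42.150000
base radius r_b = r_p·cos α = 42.150000·cos 19.770° = 39.665595
roll angle φ = 17.047° = 0.29752628 rad
x = r_b·(cos φ + φ·sin φ) = 39.665595·(0.95606460 + 0.29752628·0.29315607) = 41.382569
y = r_b·(sin φ − φ·cos φ) = 39.665595·(0.29315607 − 0.29752628·0.95606460) = 0.345159

x=41.382569 y=0.345159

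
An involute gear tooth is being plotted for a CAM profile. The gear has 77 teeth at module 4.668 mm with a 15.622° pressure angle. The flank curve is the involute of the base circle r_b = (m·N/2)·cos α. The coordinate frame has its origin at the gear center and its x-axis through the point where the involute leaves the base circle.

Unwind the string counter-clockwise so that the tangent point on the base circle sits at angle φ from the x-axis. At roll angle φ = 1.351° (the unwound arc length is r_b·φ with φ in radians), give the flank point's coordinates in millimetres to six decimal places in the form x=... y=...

pitch radius r_p = m·N/2 = 4.668·77/2 = 179.718000
base radius r_b = r_p·cos α = 179.718000·cos 15.622° = 173.079080
roll angle φ = 1.351° = 0.02357940 rad
x = r_b·(cos φ + φ·sin φ) = 173.079080·(0.99972202 + 0.02357940·0.02357721) = 173.127188
y = r_b·(sin φ − φ·cos φ) = 173.079080·(0.02357721 − 0.02357940·0.99972202) = 0.000756

x=173.127188 y=0.000756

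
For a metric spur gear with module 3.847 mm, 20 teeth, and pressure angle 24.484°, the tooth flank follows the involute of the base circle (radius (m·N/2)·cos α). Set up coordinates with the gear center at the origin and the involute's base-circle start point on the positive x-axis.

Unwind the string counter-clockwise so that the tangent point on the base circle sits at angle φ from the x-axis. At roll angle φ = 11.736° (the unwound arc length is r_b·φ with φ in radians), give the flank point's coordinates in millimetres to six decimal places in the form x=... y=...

x=35.737433 y=0.099873

pitch radius r_p = m·N/2 = 3.847·20/2 = 38.470000
base radius r_b = r_p·cos α = 38.470000·cos 24.484° = 35.010664
roll angle φ = 11.736° = 0.20483184 rad
x = r_b·(cos φ + φ·sin φ) = 35.010664·(0.97909520 + 0.20483184·0.20340252) = 35.737433
y = r_b·(sin φ − φ·cos φ) = 35.010664·(0.20340252 − 0.20483184·0.97909520) = 0.099873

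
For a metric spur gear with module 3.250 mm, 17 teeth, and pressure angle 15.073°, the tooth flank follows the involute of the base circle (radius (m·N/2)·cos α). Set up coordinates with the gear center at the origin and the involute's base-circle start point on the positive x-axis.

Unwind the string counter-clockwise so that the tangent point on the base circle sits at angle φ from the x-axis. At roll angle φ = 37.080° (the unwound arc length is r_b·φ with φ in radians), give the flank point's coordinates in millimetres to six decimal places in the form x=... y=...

x=31.689154 y=2.310616

pitch radius r_p = m·N/2 = 3.250·17/2 = 27.625000
base radius r_b = r_p·cos α = 27.625000·cos 15.073° = 26.674570
roll angle φ = 37.080° = 0.64716809 rad
x = r_b·(cos φ + φ·sin φ) = 26.674570·(0.79779444 + 0.64716809·0.60292954) = 31.689154
y = r_b·(sin φ − φ·cos φ) = 26.674570·(0.60292954 − 0.64716809·0.79779444) = 2.310616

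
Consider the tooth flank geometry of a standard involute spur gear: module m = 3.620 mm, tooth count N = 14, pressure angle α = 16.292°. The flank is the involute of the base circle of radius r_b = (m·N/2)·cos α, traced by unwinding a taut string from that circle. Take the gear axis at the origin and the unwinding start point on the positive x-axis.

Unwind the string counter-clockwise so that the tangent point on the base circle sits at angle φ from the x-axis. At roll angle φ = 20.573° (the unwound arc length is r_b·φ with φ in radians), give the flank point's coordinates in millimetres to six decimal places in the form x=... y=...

pitch radius r_p = m·N/2 = 3.620·14/2 = 25.340000
base radius r_b = r_p·cos α = 25.340000·cos 16.292° = 24.322459
roll angle φ = 20.573° = 0.35906659 rad
x = r_b·(cos φ + φ·sin φ) = 24.322459·(0.93622523 + 0.35906659·0.35140050) = 25.840215
y = r_b·(sin φ − φ·cos φ) = 24.322459·(0.35140050 − 0.35906659·0.93622523) = 0.370511

x=25.840215 y=0.370511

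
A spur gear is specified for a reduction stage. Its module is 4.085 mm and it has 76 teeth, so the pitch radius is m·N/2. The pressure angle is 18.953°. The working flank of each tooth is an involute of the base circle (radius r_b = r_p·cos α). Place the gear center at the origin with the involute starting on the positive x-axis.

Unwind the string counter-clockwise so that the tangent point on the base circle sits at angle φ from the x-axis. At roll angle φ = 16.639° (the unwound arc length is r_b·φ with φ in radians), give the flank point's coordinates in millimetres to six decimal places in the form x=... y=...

pitch radius r_p = m·N/2 = 4.085·76/2 = 155.230000
base radius r_b = r_p·cos α = 155.230000·cos 18.953° = 146.814256
roll angle φ = 16.639° = 0.29040533 rad
x = r_b·(cos φ + φ·sin φ) = 146.814256·(0.95812789 + 0.29040533·0.28634061) = 152.875149
y = r_b·(sin φ − φ·cos φ) = 146.814256·(0.28634061 − 0.29040533·0.95812789) = 1.188485

x=152.875149 y=1.188485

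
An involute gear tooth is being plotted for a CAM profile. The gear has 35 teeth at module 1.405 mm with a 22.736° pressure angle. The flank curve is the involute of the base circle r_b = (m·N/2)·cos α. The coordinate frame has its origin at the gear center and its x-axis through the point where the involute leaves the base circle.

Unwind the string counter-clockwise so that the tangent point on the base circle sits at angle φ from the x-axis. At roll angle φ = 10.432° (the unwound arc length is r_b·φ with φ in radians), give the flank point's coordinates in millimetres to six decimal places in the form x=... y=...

pitch radius r_p = m·N/2 = 1.405·35/2 = 24.587500
base radius r_b = r_p·cos α = 24.587500·cos 22.736° = 22.676939
roll angle φ = 10.432° = 0.18207275 rad
x = r_b·(cos φ + φ·sin φ) = 22.676939·(0.98347050 + 0.18207275·0.18106845) = 23.049705
y = r_b·(sin φ − φ·cos φ) = 22.676939·(0.18106845 − 0.18207275·0.98347050) = 0.045473

x=23.049705 y=0.045473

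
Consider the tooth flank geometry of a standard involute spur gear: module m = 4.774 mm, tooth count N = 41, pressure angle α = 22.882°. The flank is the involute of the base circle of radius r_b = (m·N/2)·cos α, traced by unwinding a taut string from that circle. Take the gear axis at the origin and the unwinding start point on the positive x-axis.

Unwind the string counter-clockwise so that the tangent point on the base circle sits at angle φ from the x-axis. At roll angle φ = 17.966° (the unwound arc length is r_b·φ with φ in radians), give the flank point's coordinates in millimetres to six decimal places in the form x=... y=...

pitch radius r_p = m·N/2 = 4.774·41/2 = 97.867000
base radius r_b = r_p·cos α = 97.867000·cos 22.882° = 90.165612
roll angle φ = 17.966° = 0.31356585 rad
x = r_b·(cos φ + φ·sin φ) = 90.165612·(0.95123972 + 0.31356585·0.30845257) = 94.489947
y = r_b·(sin φ − φ·cos φ) = 90.165612·(0.30845257 − 0.31356585·0.95123972) = 0.917550

x=94.489947 y=0.917550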